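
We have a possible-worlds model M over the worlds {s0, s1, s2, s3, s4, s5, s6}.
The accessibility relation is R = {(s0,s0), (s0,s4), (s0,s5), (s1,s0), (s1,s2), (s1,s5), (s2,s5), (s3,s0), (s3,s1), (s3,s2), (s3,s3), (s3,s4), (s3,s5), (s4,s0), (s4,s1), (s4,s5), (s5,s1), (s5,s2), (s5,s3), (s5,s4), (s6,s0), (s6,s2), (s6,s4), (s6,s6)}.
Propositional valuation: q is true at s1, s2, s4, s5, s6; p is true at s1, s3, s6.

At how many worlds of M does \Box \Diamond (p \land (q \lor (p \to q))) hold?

1

Recall that \Box ψ holds at a world iff ψ holds at every accessible world, and \Diamond ψ holds iff ψ holds at some accessible world.
Let φ = \Box \Diamond (p \land (q \lor (p \to q))). Evaluate φ at each world:
  s0 (successors {s0, s4, s5}): φ is false.
  s1 (successors {s0, s2, s5}): φ is false.
  s2 (successors {s5}): φ is true.
  s3 (successors {s0, s1, s2, s3, s4, s5}): φ is false.
  s4 (successors {s0, s1, s5}): φ is false.
  s5 (successors {s1, s2, s3, s4}): φ is false.
  s6 (successors {s0, s2, s4, s6}): φ is false.
For instance, at s2:
  At s2: \Box \Diamond (p \land (q \lor (p \to q))) requires \Diamond (p \land (q \lor (p \to q))) at every successor {s5}.
      At s5: \Diamond (p \land (q \lor (p \to q))) requires p \land (q \lor (p \to q)) at some successor in {s1, s2, s3, s4}.
        p \land (q \lor (p \to q)) holds at s1, so \Diamond (p \land (q \lor (p \to q))) is true at s5.
  So \Box \Diamond (p \land (q \lor (p \to q))) is true at s2.
Satisfying worlds: {s2}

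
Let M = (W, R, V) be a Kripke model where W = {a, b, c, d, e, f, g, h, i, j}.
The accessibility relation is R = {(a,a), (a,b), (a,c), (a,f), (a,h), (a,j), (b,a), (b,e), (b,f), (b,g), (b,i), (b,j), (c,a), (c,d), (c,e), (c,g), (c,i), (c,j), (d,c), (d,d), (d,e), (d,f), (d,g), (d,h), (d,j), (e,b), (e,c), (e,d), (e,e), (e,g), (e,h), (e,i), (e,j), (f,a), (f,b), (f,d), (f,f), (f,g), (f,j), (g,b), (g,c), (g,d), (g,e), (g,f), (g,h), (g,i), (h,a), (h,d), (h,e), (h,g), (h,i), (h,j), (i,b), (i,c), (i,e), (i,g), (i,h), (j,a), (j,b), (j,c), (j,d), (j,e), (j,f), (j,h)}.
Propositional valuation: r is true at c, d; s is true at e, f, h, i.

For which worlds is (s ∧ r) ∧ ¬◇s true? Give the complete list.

Let φ = (s ∧ r) ∧ ¬◇s. Evaluate φ at each world:
  a (successors {a, b, c, f, h, j}): φ is false.
  b (successors {a, e, f, g, i, j}): φ is false.
  c (successors {a, d, e, g, i, j}): φ is false.
  d (successors {c, d, e, f, g, h, j}): φ is false.
  e (successors {b, c, d, e, g, h, i, j}): φ is false.
  f (successors {a, b, d, f, g, j}): φ is false.
  g (successors {b, c, d, e, f, h, i}): φ is false.
  h (successors {a, d, e, g, i, j}): φ is false.
  i (successors {b, c, e, g, h}): φ is false.
  j (successors {a, b, c, d, e, f, h}): φ is false.
For instance, at d:
  At d: s ∧ r is false, ¬◇s is false, so (s ∧ r) ∧ ¬◇s is false.
    At d: ◇s is true, so ¬◇s is false.
      At d: ◇s requires s at some successor in {c, d, e, f, g, h, j}.
        s holds at e, so ◇s is true at d.
Satisfying worlds: none.

none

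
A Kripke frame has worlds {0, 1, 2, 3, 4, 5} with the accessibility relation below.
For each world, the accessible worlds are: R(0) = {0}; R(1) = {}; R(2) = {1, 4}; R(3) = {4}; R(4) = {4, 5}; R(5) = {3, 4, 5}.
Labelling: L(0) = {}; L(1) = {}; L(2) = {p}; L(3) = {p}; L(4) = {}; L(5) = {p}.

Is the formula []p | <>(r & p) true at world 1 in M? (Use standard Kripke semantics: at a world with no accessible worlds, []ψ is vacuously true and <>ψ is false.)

Yes

At 1: []p is true, <>(r & p) is false, so []p | <>(r & p) is true.
  At 1: no accessible worlds, so []p holds vacuously.
  At 1: no accessible worlds, so <>(r & p) is false.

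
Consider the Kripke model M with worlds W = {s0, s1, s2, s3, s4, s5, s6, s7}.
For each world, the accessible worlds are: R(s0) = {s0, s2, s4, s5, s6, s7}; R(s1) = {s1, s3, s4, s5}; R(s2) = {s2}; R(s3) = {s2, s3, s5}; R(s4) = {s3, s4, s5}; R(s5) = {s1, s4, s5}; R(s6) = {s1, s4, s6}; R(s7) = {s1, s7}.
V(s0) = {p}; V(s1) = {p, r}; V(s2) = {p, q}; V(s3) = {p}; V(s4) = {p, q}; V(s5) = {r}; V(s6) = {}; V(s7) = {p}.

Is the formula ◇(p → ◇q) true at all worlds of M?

Yes

Let φ = ◇(p → ◇q). Evaluate φ at each world:
  s0 (successors {s0, s2, s4, s5, s6, s7}): φ is true.
  s1 (successors {s1, s3, s4, s5}): φ is true.
  s2 (successors {s2}): φ is true.
  s3 (successors {s2, s3, s5}): φ is true.
  s4 (successors {s3, s4, s5}): φ is true.
  s5 (successors {s1, s4, s5}): φ is true.
  s6 (successors {s1, s4, s6}): φ is true.
  s7 (successors {s1, s7}): φ is true.
For instance, at s3:
  At s3: ◇(p → ◇q) requires p → ◇q at some successor in {s2, s3, s5}.
    p → ◇q holds at s2, so ◇(p → ◇q) is true at s3.
      At s2: p is true, ◇q is true, so p → ◇q is true.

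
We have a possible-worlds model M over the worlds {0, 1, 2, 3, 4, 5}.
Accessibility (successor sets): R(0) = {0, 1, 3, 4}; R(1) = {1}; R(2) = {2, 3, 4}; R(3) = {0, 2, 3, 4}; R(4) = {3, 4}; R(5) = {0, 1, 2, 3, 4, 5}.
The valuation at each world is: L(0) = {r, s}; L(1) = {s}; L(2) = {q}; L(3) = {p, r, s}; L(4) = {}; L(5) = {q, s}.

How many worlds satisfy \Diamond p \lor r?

Recall that \Diamond ψ holds at a world iff ψ holds at some accessible world.
Let φ = \Diamond p \lor r. Evaluate φ at each world:
  0 (successors {0, 1, 3, 4}): φ is true.
  1 (successors {1}): φ is false.
  2 (successors {2, 3, 4}): φ is true.
  3 (successors {0, 2, 3, 4}): φ is true.
  4 (successors {3, 4}): φ is true.
  5 (successors {0, 1, 2, 3, 4, 5}): φ is true.
For instance, at 0:
  At 0: \Diamond p is true, r is true, so \Diamond p \lor r is true.
    At 0: \Diamond p requires p at some successor in {0, 1, 3, 4}.
      p holds at 3, so \Diamond p is true at 0.
Satisfying worlds: {0, 2, 3, 4, 5}

5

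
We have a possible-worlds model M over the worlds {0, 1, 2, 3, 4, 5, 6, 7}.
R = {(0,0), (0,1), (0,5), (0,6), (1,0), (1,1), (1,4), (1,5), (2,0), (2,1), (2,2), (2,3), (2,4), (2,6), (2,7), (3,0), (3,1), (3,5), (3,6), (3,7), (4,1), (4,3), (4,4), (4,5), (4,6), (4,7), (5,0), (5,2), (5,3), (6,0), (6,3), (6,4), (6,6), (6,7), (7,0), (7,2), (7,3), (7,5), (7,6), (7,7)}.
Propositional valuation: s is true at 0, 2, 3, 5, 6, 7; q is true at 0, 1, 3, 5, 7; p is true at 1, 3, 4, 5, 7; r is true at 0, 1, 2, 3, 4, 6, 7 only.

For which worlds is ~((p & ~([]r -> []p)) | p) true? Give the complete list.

0, 2, 6

Let φ = ~((p & ~([]r -> []p)) | p). Evaluate φ at each world:
  0 (successors {0, 1, 5, 6}): φ is true.
  1 (successors {0, 1, 4, 5}): φ is false.
  2 (successors {0, 1, 2, 3, 4, 6, 7}): φ is true.
  3 (successors {0, 1, 5, 6, 7}): φ is false.
  4 (successors {1, 3, 4, 5, 6, 7}): φ is false.
  5 (successors {0, 2, 3}): φ is false.
  6 (successors {0, 3, 4, 6, 7}): φ is true.
  7 (successors {0, 2, 3, 5, 6, 7}): φ is false.
For instance, at 1:
  At 1: (p & ~([]r -> []p)) | p is true, so ~((p & ~([]r -> []p)) | p) is false.
    At 1: p & ~([]r -> []p) is false, p is true, so (p & ~([]r -> []p)) | p is true.
      At 1: p is true, ~([]r -> []p) is false, so p & ~([]r -> []p) is false.
Satisfying worlds: {0, 2, 6}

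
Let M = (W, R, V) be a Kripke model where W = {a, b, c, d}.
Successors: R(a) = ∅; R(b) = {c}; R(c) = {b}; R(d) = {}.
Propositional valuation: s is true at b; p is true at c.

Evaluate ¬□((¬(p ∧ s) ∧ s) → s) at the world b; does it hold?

No

At b: □((¬(p ∧ s) ∧ s) → s) is true, so ¬□((¬(p ∧ s) ∧ s) → s) is false.
  At b: □((¬(p ∧ s) ∧ s) → s) requires (¬(p ∧ s) ∧ s) → s at every successor {c}.
    At c: (¬(p ∧ s) ∧ s) → s is true.
  So □((¬(p ∧ s) ∧ s) → s) is true at b.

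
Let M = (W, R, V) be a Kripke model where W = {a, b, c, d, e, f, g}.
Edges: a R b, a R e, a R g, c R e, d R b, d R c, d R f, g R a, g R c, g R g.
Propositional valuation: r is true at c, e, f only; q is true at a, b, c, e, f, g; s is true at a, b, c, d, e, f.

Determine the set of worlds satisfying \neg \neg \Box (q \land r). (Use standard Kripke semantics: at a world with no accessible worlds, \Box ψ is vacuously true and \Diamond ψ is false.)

b, c, e, f

Let φ = \neg \neg \Box (q \land r). Evaluate φ at each world:
  a (successors {b, e, g}): φ is false.
  b (successors ∅): φ is true.
  c (successors {e}): φ is true.
  d (successors {b, c, f}): φ is false.
  e (successors ∅): φ is true.
  f (successors ∅): φ is true.
  g (successors {a, c, g}): φ is false.
For instance, at a:
  At a: \neg \Box (q \land r) is true, so \neg \neg \Box (q \land r) is false.
    At a: \Box (q \land r) is false, so \neg \Box (q \land r) is true.
      At a: \Box (q \land r) requires q \land r at every successor {b, e, g}.
        q \land r fails at b, so \Box (q \land r) is false at a.
Satisfying worlds: {b, c, e, f}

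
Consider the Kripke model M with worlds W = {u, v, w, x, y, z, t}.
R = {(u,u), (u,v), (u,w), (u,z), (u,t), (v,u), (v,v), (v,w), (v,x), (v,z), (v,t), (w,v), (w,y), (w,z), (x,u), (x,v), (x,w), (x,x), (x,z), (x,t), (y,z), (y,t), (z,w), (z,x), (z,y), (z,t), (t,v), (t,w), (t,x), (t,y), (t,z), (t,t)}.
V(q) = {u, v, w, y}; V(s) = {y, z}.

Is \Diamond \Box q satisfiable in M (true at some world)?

No

Let φ = \Diamond \Box q. Evaluate φ at each world:
  u (successors {u, v, w, z, t}): φ is false.
  v (successors {u, v, w, x, z, t}): φ is false.
  w (successors {v, y, z}): φ is false.
  x (successors {u, v, w, x, z, t}): φ is false.
  y (successors {z, t}): φ is false.
  z (successors {w, x, y, t}): φ is false.
  t (successors {v, w, x, y, z, t}): φ is false.
For instance, at y:
  At y: \Diamond \Box q requires \Box q at some successor in {z, t}.
    At z: \Box q is false.
    At t: \Box q is false.
  So \Diamond \Box q is false at y.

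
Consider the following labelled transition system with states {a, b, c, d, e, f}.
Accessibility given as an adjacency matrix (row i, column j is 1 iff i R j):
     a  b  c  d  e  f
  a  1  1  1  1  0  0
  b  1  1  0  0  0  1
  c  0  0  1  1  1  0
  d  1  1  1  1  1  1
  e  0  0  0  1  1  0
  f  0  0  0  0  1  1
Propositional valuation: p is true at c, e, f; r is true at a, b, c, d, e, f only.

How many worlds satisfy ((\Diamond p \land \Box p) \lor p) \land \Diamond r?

Let φ = ((\Diamond p \land \Box p) \lor p) \land \Diamond r. Evaluate φ at each world:
  a (successors {a, b, c, d}): φ is false.
  b (successors {a, b, f}): φ is false.
  c (successors {c, d, e}): φ is true.
  d (successors {a, b, c, d, e, f}): φ is false.
  e (successors {d, e}): φ is true.
  f (successors {e, f}): φ is true.
For instance, at a:
  At a: (\Diamond p \land \Box p) \lor p is false, \Diamond r is true, so ((\Diamond p \land \Box p) \lor p) \land \Diamond r is false.
    At a: \Diamond p \land \Box p is false, p is false, so (\Diamond p \land \Box p) \lor p is false.
      At a: \Diamond p is true, \Box p is false, so \Diamond p \land \Box p is false.
    At a: \Diamond r requires r at some successor in {a, b, c, d}.
      r holds at a, so \Diamond r is true at a.
Satisfying worlds: {c, e, f}

3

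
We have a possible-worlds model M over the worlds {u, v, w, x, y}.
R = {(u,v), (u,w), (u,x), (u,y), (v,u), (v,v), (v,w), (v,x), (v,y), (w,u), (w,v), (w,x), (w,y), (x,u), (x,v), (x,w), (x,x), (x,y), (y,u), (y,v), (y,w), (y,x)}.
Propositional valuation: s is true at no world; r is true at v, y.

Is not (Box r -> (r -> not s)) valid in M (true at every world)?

No

Recall that Box ψ holds at a world iff ψ holds at every accessible world, and Dia ψ holds iff ψ holds at some accessible world.
Let φ = not (Box r -> (r -> not s)). Evaluate φ at each world:
  u (successors {v, w, x, y}): φ is false.
  v (successors {u, v, w, x, y}): φ is false.
  w (successors {u, v, x, y}): φ is false.
  x (successors {u, v, w, x, y}): φ is false.
  y (successors {u, v, w, x}): φ is false.
Detail at u (counterexample):
  At u: Box r -> (r -> not s) is true, so not (Box r -> (r -> not s)) is false.
    At u: Box r is false, r -> not s is true, so Box r -> (r -> not s) is true.
      At u: Box r requires r at every successor {v, w, x, y}.
        r fails at w, so Box r is false at u.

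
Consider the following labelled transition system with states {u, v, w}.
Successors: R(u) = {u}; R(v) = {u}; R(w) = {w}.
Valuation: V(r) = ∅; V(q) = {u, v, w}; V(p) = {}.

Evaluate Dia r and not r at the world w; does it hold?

Recall that Dia ψ holds at a world iff ψ holds at some accessible world.
At w: Dia r is false, not r is true, so Dia r and not r is false.
  At w: Dia r requires r at some successor in {w}.
    At w: r is false.
  So Dia r is false at w.

No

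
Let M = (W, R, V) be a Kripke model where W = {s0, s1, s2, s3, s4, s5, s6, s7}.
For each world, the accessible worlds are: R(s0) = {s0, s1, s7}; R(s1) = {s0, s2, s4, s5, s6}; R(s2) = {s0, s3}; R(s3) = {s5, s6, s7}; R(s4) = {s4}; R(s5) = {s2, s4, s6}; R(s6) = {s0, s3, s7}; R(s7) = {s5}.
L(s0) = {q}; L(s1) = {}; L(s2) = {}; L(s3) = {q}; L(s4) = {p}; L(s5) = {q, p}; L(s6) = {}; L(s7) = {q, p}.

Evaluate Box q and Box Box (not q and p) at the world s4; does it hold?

Recall that Box ψ holds at a world iff ψ holds at every accessible world, and Dia ψ holds iff ψ holds at some accessible world.
At s4: Box q is false, Box Box (not q and p) is true, so Box q and Box Box (not q and p) is false.
  At s4: Box q requires q at every successor {s4}.
    q fails at s4, so Box q is false at s4.
  At s4: Box Box (not q and p) requires Box (not q and p) at every successor {s4}.
      At s4: Box (not q and p) requires not q and p at every successor {s4}.
        At s4: not q and p is true.
      So Box (not q and p) is true at s4.
  So Box Box (not q and p) is true at s4.

No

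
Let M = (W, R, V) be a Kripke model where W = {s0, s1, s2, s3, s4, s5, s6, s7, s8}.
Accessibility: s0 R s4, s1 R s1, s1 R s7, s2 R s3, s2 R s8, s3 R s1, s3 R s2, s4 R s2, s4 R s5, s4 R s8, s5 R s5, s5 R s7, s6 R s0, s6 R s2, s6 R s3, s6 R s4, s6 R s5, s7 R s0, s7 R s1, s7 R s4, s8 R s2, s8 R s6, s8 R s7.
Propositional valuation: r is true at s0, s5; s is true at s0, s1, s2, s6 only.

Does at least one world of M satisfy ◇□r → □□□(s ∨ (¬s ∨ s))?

Yes

Let φ = ◇□r → □□□(s ∨ (¬s ∨ s)). Evaluate φ at each world:
  s0 (successors {s4}): φ is true.
  s1 (successors {s1, s7}): φ is true.
  s2 (successors {s3, s8}): φ is true.
  s3 (successors {s1, s2}): φ is true.
  s4 (successors {s2, s5, s8}): φ is true.
  s5 (successors {s5, s7}): φ is true.
  s6 (successors {s0, s2, s3, s4, s5}): φ is true.
  s7 (successors {s0, s1, s4}): φ is true.
  s8 (successors {s2, s6, s7}): φ is true.
Detail at s0 (witness):
  At s0: ◇□r is false, □□□(s ∨ (¬s ∨ s)) is true, so ◇□r → □□□(s ∨ (¬s ∨ s)) is true.
    At s0: ◇□r requires □r at some successor in {s4}.
      At s4: □r is false.
    So ◇□r is false at s0.
    At s0: □□□(s ∨ (¬s ∨ s)) requires □□(s ∨ (¬s ∨ s)) at every successor {s4}.
      At s4: □□(s ∨ (¬s ∨ s)) is true.
    So □□□(s ∨ (¬s ∨ s)) is true at s0.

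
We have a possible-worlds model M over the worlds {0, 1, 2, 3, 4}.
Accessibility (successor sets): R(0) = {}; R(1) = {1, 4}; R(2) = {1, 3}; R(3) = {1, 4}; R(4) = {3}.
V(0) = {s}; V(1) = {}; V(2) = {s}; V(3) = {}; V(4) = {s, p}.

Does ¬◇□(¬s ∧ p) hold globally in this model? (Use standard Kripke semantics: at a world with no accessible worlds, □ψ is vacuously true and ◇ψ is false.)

Yes

Let φ = ¬◇□(¬s ∧ p). Evaluate φ at each world:
  0 (successors ∅): φ is true.
  1 (successors {1, 4}): φ is true.
  2 (successors {1, 3}): φ is true.
  3 (successors {1, 4}): φ is true.
  4 (successors {3}): φ is true.
For instance, at 3:
  At 3: ◇□(¬s ∧ p) is false, so ¬◇□(¬s ∧ p) is true.
    At 3: ◇□(¬s ∧ p) requires □(¬s ∧ p) at some successor in {1, 4}.
      At 1: □(¬s ∧ p) is false.
      At 4: □(¬s ∧ p) is false.
    So ◇□(¬s ∧ p) is false at 3.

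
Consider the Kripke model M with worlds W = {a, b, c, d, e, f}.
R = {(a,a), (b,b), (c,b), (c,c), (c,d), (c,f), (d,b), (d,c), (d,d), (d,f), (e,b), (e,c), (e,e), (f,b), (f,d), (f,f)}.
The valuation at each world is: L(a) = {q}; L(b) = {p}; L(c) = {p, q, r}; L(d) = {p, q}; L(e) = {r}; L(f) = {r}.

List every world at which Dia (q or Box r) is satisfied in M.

a, c, d, e, f

Let φ = Dia (q or Box r). Evaluate φ at each world:
  a (successors {a}): φ is true.
  b (successors {b}): φ is false.
  c (successors {b, c, d, f}): φ is true.
  d (successors {b, c, d, f}): φ is true.
  e (successors {b, c, e}): φ is true.
  f (successors {b, d, f}): φ is true.
For instance, at f:
  At f: Dia (q or Box r) requires q or Box r at some successor in {b, d, f}.
    q or Box r holds at d, so Dia (q or Box r) is true at f.
      At d: q is true, Box r is false, so q or Box r is true.
Satisfying worlds: {a, c, d, e, f}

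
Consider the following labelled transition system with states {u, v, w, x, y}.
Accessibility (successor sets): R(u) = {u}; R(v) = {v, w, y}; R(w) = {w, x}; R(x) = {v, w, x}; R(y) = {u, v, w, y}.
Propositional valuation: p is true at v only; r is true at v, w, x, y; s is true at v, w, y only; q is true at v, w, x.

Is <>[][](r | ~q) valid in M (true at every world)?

Recall that []ψ holds at a world iff ψ holds at every accessible world, and <>ψ holds iff ψ holds at some accessible world.
Let φ = <>[][](r | ~q). Evaluate φ at each world:
  u (successors {u}): φ is true.
  v (successors {v, w, y}): φ is true.
  w (successors {w, x}): φ is true.
  x (successors {v, w, x}): φ is true.
  y (successors {u, v, w, y}): φ is true.
For instance, at y:
  At y: <>[][](r | ~q) requires [][](r | ~q) at some successor in {u, v, w, y}.
    [][](r | ~q) holds at u, so <>[][](r | ~q) is true at y.
      At u: [][](r | ~q) requires [](r | ~q) at every successor {u}.
        At u: [](r | ~q) is true.
      So [][](r | ~q) is true at u.

Yes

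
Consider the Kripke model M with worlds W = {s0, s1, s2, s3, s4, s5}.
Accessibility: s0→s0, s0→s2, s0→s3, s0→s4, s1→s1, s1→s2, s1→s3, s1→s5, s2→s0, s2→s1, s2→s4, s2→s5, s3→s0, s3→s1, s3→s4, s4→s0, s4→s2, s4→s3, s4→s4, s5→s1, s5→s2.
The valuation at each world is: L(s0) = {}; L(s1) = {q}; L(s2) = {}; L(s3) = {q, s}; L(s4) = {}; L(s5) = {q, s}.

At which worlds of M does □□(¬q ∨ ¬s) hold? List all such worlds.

Let φ = □□(¬q ∨ ¬s). Evaluate φ at each world:
  s0 (successors {s0, s2, s3, s4}): φ is false.
  s1 (successors {s1, s2, s3, s5}): φ is false.
  s2 (successors {s0, s1, s4, s5}): φ is false.
  s3 (successors {s0, s1, s4}): φ is false.
  s4 (successors {s0, s2, s3, s4}): φ is false.
  s5 (successors {s1, s2}): φ is false.
For instance, at s4:
  At s4: □□(¬q ∨ ¬s) requires □(¬q ∨ ¬s) at every successor {s0, s2, s3, s4}.
    □(¬q ∨ ¬s) fails at s0, so □□(¬q ∨ ¬s) is false at s4.
      At s0: □(¬q ∨ ¬s) requires ¬q ∨ ¬s at every successor {s0, s2, s3, s4}.
        ¬q ∨ ¬s fails at s3, so □(¬q ∨ ¬s) is false at s0.
Satisfying worlds: none.

none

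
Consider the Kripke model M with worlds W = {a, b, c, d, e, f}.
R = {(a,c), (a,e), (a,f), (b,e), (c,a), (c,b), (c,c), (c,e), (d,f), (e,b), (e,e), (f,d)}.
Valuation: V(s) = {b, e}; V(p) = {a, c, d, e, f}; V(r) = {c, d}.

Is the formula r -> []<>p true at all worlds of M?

Let φ = r -> []<>p. Evaluate φ at each world:
  a (successors {c, e, f}): φ is true.
  b (successors {e}): φ is true.
  c (successors {a, b, c, e}): φ is true.
  d (successors {f}): φ is true.
  e (successors {b, e}): φ is true.
  f (successors {d}): φ is true.
For instance, at f:
  At f: r is false, []<>p is true, so r -> []<>p is true.
    At f: []<>p requires <>p at every successor {d}.
      At d: <>p is true.
    So []<>p is true at f.

Yes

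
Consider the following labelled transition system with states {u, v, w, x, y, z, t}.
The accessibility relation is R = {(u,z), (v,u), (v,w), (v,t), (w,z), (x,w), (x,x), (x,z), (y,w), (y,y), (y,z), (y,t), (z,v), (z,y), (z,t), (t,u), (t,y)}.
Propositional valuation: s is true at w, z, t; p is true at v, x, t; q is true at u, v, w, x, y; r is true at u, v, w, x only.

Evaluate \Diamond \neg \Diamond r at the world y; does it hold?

At y: \Diamond \neg \Diamond r requires \neg \Diamond r at some successor in {w, y, z, t}.
  \neg \Diamond r holds at w, so \Diamond \neg \Diamond r is true at y.
    At w: \Diamond r is false, so \neg \Diamond r is true.
      At w: \Diamond r requires r at some successor in {z}.
        At z: r is false.
      So \Diamond r is false at w.

Yes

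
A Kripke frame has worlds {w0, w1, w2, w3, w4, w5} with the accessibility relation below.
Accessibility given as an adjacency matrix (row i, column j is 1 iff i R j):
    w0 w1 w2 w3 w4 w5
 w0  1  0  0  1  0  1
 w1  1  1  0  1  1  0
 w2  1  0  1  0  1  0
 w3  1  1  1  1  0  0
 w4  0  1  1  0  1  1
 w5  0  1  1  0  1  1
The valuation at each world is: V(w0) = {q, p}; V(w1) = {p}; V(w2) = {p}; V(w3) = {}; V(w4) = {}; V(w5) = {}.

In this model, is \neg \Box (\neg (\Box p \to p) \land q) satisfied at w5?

At w5: \Box (\neg (\Box p \to p) \land q) is false, so \neg \Box (\neg (\Box p \to p) \land q) is true.
  At w5: \Box (\neg (\Box p \to p) \land q) requires \neg (\Box p \to p) \land q at every successor {w1, w2, w4, w5}.
    \neg (\Box p \to p) \land q fails at w1, so \Box (\neg (\Box p \to p) \land q) is false at w5.
      At w1: \neg (\Box p \to p) is false, q is false, so \neg (\Box p \to p) \land q is false.

Yes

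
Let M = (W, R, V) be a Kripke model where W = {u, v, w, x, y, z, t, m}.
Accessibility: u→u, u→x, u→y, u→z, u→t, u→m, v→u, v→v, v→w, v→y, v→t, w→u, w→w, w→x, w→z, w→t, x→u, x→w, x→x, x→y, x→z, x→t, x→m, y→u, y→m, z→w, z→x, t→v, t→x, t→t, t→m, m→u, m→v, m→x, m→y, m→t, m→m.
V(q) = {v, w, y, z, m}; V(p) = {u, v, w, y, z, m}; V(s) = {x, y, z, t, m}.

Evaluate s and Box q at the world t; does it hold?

At t: s is true, Box q is false, so s and Box q is false.
  At t: Box q requires q at every successor {v, x, t, m}.
    q fails at x, so Box q is false at t.

No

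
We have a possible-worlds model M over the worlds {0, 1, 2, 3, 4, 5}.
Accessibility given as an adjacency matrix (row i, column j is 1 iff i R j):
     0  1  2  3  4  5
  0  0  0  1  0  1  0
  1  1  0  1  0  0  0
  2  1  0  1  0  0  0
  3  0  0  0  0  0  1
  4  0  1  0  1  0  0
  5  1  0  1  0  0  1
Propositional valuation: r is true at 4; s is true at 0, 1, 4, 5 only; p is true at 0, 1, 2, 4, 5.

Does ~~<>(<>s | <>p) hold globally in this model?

Yes

Recall that <>ψ holds at a world iff ψ holds at some accessible world.
Let φ = ~~<>(<>s | <>p). Evaluate φ at each world:
  0 (successors {2, 4}): φ is true.
  1 (successors {0, 2}): φ is true.
  2 (successors {0, 2}): φ is true.
  3 (successors {5}): φ is true.
  4 (successors {1, 3}): φ is true.
  5 (successors {0, 2, 5}): φ is true.
For instance, at 5:
  At 5: ~<>(<>s | <>p) is false, so ~~<>(<>s | <>p) is true.
    At 5: <>(<>s | <>p) is true, so ~<>(<>s | <>p) is false.
      At 5: <>(<>s | <>p) requires <>s | <>p at some successor in {0, 2, 5}.
        <>s | <>p holds at 0, so <>(<>s | <>p) is true at 5.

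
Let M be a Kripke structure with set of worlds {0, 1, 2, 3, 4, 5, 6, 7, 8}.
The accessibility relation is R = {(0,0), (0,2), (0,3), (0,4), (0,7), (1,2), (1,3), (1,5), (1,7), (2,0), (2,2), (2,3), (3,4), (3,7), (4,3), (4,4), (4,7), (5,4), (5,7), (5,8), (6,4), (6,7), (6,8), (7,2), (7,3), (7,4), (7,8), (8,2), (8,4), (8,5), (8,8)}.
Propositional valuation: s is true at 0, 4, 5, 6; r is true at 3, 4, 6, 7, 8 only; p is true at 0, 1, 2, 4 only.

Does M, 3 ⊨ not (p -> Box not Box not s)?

At 3: p -> Box not Box not s is true, so not (p -> Box not Box not s) is false.
  At 3: p is false, Box not Box not s is true, so p -> Box not Box not s is true.
    At 3: Box not Box not s requires not Box not s at every successor {4, 7}.
      At 4: not Box not s is true.
      At 7: not Box not s is true.
    So Box not Box not s is true at 3.

No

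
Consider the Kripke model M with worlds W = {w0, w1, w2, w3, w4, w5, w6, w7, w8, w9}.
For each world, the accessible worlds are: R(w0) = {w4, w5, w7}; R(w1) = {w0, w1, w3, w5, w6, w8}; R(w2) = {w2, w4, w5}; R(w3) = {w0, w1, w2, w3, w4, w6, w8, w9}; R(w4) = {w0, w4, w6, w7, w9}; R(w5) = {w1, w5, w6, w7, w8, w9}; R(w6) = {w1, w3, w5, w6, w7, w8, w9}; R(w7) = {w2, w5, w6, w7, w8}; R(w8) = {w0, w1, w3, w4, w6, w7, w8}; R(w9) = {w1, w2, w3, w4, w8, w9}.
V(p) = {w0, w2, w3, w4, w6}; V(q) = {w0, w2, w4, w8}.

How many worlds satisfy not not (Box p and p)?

Let φ = not not (Box p and p). Evaluate φ at each world:
  w0 (successors {w4, w5, w7}): φ is false.
  w1 (successors {w0, w1, w3, w5, w6, w8}): φ is false.
  w2 (successors {w2, w4, w5}): φ is false.
  w3 (successors {w0, w1, w2, w3, w4, w6, w8, w9}): φ is false.
  w4 (successors {w0, w4, w6, w7, w9}): φ is false.
  w5 (successors {w1, w5, w6, w7, w8, w9}): φ is false.
  w6 (successors {w1, w3, w5, w6, w7, w8, w9}): φ is false.
  w7 (successors {w2, w5, w6, w7, w8}): φ is false.
  w8 (successors {w0, w1, w3, w4, w6, w7, w8}): φ is false.
  w9 (successors {w1, w2, w3, w4, w8, w9}): φ is false.
For instance, at w9:
  At w9: not (Box p and p) is true, so not not (Box p and p) is false.
    At w9: Box p and p is false, so not (Box p and p) is true.
      At w9: Box p is false, p is false, so Box p and p is false.
Satisfying worlds: none.

0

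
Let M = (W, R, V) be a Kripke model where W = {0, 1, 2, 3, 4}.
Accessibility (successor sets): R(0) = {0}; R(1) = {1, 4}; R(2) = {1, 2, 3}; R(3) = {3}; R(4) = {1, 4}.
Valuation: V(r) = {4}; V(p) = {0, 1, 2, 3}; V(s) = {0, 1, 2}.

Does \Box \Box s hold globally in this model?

Let φ = \Box \Box s. Evaluate φ at each world:
  0 (successors {0}): φ is true.
  1 (successors {1, 4}): φ is false.
  2 (successors {1, 2, 3}): φ is false.
  3 (successors {3}): φ is false.
  4 (successors {1, 4}): φ is false.
Detail at 1 (counterexample):
  At 1: \Box \Box s requires \Box s at every successor {1, 4}.
    \Box s fails at 1, so \Box \Box s is false at 1.
      At 1: \Box s requires s at every successor {1, 4}.
        s fails at 4, so \Box s is false at 1.

No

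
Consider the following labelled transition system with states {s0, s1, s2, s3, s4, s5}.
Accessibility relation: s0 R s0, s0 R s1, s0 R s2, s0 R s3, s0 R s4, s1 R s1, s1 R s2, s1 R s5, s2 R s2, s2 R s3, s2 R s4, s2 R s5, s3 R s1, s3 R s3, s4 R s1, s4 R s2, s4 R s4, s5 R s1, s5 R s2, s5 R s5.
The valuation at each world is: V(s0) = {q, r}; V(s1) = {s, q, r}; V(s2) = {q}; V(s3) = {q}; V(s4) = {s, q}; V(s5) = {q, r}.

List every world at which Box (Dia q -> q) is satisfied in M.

s0, s1, s2, s3, s4, s5

Recall that Box ψ holds at a world iff ψ holds at every accessible world, and Dia ψ holds iff ψ holds at some accessible world.
Let φ = Box (Dia q -> q). Evaluate φ at each world:
  s0 (successors {s0, s1, s2, s3, s4}): φ is true.
  s1 (successors {s1, s2, s5}): φ is true.
  s2 (successors {s2, s3, s4, s5}): φ is true.
  s3 (successors {s1, s3}): φ is true.
  s4 (successors {s1, s2, s4}): φ is true.
  s5 (successors {s1, s2, s5}): φ is true.
For instance, at s3:
  At s3: Box (Dia q -> q) requires Dia q -> q at every successor {s1, s3}.
      At s1: Dia q is true, q is true, so Dia q -> q is true.
      At s3: Dia q is true, q is true, so Dia q -> q is true.
  So Box (Dia q -> q) is true at s3.
Satisfying worlds: {s0, s1, s2, s3, s4, s5}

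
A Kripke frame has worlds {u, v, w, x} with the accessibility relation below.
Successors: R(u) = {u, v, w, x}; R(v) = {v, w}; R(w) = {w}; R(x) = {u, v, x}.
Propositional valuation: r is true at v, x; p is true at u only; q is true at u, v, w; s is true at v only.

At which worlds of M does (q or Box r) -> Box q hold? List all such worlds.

v, w, x

Let φ = (q or Box r) -> Box q. Evaluate φ at each world:
  u (successors {u, v, w, x}): φ is false.
  v (successors {v, w}): φ is true.
  w (successors {w}): φ is true.
  x (successors {u, v, x}): φ is true.
For instance, at u:
  At u: q or Box r is true, Box q is false, so (q or Box r) -> Box q is false.
    At u: q is true, Box r is false, so q or Box r is true.
      At u: Box r requires r at every successor {u, v, w, x}.
        r fails at u, so Box r is false at u.
    At u: Box q requires q at every successor {u, v, w, x}.
      q fails at x, so Box q is false at u.
Satisfying worlds: {v, w, x}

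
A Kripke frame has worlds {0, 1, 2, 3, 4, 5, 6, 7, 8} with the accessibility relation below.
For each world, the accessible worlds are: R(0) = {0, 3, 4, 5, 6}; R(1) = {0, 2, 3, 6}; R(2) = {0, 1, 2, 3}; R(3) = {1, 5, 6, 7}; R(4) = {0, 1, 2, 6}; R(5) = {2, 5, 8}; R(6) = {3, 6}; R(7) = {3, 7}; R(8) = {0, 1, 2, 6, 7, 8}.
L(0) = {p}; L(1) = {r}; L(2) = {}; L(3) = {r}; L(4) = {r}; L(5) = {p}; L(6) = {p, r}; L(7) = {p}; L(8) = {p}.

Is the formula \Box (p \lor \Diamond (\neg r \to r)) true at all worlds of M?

Yes

Let φ = \Box (p \lor \Diamond (\neg r \to r)). Evaluate φ at each world:
  0 (successors {0, 3, 4, 5, 6}): φ is true.
  1 (successors {0, 2, 3, 6}): φ is true.
  2 (successors {0, 1, 2, 3}): φ is true.
  3 (successors {1, 5, 6, 7}): φ is true.
  4 (successors {0, 1, 2, 6}): φ is true.
  5 (successors {2, 5, 8}): φ is true.
  6 (successors {3, 6}): φ is true.
  7 (successors {3, 7}): φ is true.
  8 (successors {0, 1, 2, 6, 7, 8}): φ is true.
For instance, at 1:
  At 1: \Box (p \lor \Diamond (\neg r \to r)) requires p \lor \Diamond (\neg r \to r) at every successor {0, 2, 3, 6}.
    At 0: p \lor \Diamond (\neg r \to r) is true.
    At 2: p \lor \Diamond (\neg r \to r) is true.
    At 3: p \lor \Diamond (\neg r \to r) is true.
    At 6: p \lor \Diamond (\neg r \to r) is true.
  So \Box (p \lor \Diamond (\neg r \to r)) is true at 1.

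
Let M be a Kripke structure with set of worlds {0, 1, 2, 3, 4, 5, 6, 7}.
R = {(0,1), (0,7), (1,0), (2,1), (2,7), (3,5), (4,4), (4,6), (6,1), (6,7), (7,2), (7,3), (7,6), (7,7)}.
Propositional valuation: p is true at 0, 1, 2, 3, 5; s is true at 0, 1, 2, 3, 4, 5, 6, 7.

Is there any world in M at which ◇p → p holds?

Yes

Let φ = ◇p → p. Evaluate φ at each world:
  0 (successors {1, 7}): φ is true.
  1 (successors {0}): φ is true.
  2 (successors {1, 7}): φ is true.
  3 (successors {5}): φ is true.
  4 (successors {4, 6}): φ is true.
  5 (successors ∅): φ is true.
  6 (successors {1, 7}): φ is false.
  7 (successors {2, 3, 6, 7}): φ is false.
Detail at 0 (witness):
  At 0: ◇p is true, p is true, so ◇p → p is true.
    At 0: ◇p requires p at some successor in {1, 7}.
      p holds at 1, so ◇p is true at 0.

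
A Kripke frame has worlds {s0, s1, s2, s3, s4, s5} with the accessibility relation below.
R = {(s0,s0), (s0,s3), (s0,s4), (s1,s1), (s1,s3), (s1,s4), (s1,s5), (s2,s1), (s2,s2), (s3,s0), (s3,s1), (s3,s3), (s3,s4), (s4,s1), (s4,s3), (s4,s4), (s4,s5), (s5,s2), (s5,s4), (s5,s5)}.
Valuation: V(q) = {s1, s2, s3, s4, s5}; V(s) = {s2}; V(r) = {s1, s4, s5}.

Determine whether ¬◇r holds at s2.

No

At s2: ◇r is true, so ¬◇r is false.
  At s2: ◇r requires r at some successor in {s1, s2}.
    r holds at s1, so ◇r is true at s2.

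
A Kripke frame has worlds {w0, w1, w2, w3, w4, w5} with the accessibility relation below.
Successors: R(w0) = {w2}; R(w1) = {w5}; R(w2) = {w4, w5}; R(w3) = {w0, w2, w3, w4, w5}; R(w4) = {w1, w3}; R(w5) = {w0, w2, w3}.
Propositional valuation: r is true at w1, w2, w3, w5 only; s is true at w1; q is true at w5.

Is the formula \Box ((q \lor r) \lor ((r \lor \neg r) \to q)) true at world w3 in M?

Recall that \Box ψ holds at a world iff ψ holds at every accessible world, and \Diamond ψ holds iff ψ holds at some accessible world.
At w3: \Box ((q \lor r) \lor ((r \lor \neg r) \to q)) requires (q \lor r) \lor ((r \lor \neg r) \to q) at every successor {w0, w2, w3, w4, w5}.
  (q \lor r) \lor ((r \lor \neg r) \to q) fails at w0, so \Box ((q \lor r) \lor ((r \lor \neg r) \to q)) is false at w3.

No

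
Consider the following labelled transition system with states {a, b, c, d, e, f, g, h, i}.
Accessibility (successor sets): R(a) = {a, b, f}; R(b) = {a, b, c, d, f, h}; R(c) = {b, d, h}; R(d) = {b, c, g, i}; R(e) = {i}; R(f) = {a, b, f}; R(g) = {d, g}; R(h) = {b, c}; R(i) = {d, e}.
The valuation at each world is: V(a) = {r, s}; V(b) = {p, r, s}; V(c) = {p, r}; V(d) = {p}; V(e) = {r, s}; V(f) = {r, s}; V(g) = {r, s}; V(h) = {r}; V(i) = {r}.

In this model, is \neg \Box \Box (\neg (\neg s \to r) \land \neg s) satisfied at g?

At g: \Box \Box (\neg (\neg s \to r) \land \neg s) is false, so \neg \Box \Box (\neg (\neg s \to r) \land \neg s) is true.
  At g: \Box \Box (\neg (\neg s \to r) \land \neg s) requires \Box (\neg (\neg s \to r) \land \neg s) at every successor {d, g}.
    \Box (\neg (\neg s \to r) \land \neg s) fails at d, so \Box \Box (\neg (\neg s \to r) \land \neg s) is false at g.
      At d: \Box (\neg (\neg s \to r) \land \neg s) requires \neg (\neg s \to r) \land \neg s at every successor {b, c, g, i}.
        \neg (\neg s \to r) \land \neg s fails at b, so \Box (\neg (\neg s \to r) \land \neg s) is false at d.

Yes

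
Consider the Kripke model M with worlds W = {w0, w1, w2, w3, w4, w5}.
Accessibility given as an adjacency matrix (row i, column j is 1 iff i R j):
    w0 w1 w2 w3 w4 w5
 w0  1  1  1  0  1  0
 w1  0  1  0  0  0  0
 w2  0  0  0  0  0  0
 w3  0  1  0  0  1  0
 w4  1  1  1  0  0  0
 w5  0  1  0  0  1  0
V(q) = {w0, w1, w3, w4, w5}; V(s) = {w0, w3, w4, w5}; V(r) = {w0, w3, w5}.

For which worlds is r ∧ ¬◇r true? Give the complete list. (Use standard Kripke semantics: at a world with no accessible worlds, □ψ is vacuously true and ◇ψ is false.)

Let φ = r ∧ ¬◇r. Evaluate φ at each world:
  w0 (successors {w0, w1, w2, w4}): φ is false.
  w1 (successors {w1}): φ is false.
  w2 (successors ∅): φ is false.
  w3 (successors {w1, w4}): φ is true.
  w4 (successors {w0, w1, w2}): φ is false.
  w5 (successors {w1, w4}): φ is true.
For instance, at w4:
  At w4: r is false, ¬◇r is false, so r ∧ ¬◇r is false.
    At w4: ◇r is true, so ¬◇r is false.
      At w4: ◇r requires r at some successor in {w0, w1, w2}.
        r holds at w0, so ◇r is true at w4.
Satisfying worlds: {w3, w5}

w3, w5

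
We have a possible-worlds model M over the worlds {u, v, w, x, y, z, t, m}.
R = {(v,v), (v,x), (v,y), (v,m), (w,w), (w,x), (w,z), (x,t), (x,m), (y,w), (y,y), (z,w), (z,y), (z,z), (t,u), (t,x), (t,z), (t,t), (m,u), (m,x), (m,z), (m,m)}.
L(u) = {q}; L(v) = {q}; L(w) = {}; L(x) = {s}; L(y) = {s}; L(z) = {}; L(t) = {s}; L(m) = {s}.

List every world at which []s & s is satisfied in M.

x

Let φ = []s & s. Evaluate φ at each world:
  u (successors ∅): φ is false.
  v (successors {v, x, y, m}): φ is false.
  w (successors {w, x, z}): φ is false.
  x (successors {t, m}): φ is true.
  y (successors {w, y}): φ is false.
  z (successors {w, y, z}): φ is false.
  t (successors {u, x, z, t}): φ is false.
  m (successors {u, x, z, m}): φ is false.
For instance, at m:
  At m: []s is false, s is true, so []s & s is false.
    At m: []s requires s at every successor {u, x, z, m}.
      s fails at u, so []s is false at m.
Satisfying worlds: {x}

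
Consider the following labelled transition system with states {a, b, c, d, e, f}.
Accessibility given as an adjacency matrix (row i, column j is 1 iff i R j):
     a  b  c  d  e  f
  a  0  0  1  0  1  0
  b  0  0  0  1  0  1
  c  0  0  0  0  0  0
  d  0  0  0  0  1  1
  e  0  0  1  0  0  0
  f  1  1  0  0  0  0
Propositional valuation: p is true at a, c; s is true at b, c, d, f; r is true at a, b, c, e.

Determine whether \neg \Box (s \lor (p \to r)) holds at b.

No

Recall that \Box ψ holds at a world iff ψ holds at every accessible world, and \Diamond ψ holds iff ψ holds at some accessible world.
At b: \Box (s \lor (p \to r)) is true, so \neg \Box (s \lor (p \to r)) is false.
  At b: \Box (s \lor (p \to r)) requires s \lor (p \to r) at every successor {d, f}.
    At d: s \lor (p \to r) is true.
    At f: s \lor (p \to r) is true.
  So \Box (s \lor (p \to r)) is true at b.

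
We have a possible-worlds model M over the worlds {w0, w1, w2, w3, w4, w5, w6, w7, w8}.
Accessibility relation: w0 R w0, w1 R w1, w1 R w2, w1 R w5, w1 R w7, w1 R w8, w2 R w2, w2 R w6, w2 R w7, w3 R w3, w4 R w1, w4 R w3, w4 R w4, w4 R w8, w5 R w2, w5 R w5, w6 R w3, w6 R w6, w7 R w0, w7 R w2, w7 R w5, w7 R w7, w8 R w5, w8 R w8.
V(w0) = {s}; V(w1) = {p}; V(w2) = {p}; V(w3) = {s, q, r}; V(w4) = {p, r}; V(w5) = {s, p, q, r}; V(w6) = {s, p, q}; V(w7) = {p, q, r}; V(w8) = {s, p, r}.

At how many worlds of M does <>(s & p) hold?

7

Let φ = <>(s & p). Evaluate φ at each world:
  w0 (successors {w0}): φ is false.
  w1 (successors {w1, w2, w5, w7, w8}): φ is true.
  w2 (successors {w2, w6, w7}): φ is true.
  w3 (successors {w3}): φ is false.
  w4 (successors {w1, w3, w4, w8}): φ is true.
  w5 (successors {w2, w5}): φ is true.
  w6 (successors {w3, w6}): φ is true.
  w7 (successors {w0, w2, w5, w7}): φ is true.
  w8 (successors {w5, w8}): φ is true.
For instance, at w7:
  At w7: <>(s & p) requires s & p at some successor in {w0, w2, w5, w7}.
    s & p holds at w5, so <>(s & p) is true at w7.
Satisfying worlds: {w1, w2, w4, w5, w6, w7, w8}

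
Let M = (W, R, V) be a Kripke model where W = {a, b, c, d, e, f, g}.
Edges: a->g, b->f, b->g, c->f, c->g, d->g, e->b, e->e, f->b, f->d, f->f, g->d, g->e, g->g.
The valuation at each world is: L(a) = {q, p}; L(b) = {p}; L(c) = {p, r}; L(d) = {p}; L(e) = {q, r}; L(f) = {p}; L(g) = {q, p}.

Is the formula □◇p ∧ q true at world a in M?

At a: □◇p is true, q is true, so □◇p ∧ q is true.
  At a: □◇p requires ◇p at every successor {g}.
      At g: ◇p requires p at some successor in {d, e, g}.
        p holds at d, so ◇p is true at g.
  So □◇p is true at a.

Yes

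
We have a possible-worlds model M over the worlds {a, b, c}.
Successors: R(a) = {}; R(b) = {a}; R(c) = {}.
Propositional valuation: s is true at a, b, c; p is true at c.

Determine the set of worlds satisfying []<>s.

a, c

Let φ = []<>s. Evaluate φ at each world:
  a (successors ∅): φ is true.
  b (successors {a}): φ is false.
  c (successors ∅): φ is true.
For instance, at b:
  At b: []<>s requires <>s at every successor {a}.
    <>s fails at a, so []<>s is false at b.
      At a: no accessible worlds, so <>s is false.
Satisfying worlds: {a, c}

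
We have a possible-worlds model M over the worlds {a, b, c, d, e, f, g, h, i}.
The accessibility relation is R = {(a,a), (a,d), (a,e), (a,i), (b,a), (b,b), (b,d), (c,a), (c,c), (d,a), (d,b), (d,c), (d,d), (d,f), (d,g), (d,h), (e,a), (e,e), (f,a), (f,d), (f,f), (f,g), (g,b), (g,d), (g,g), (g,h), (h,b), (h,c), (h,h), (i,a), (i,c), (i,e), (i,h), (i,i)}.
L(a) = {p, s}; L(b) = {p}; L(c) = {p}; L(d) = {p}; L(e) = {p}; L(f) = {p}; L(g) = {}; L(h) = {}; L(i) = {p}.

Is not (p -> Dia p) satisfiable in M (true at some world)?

Let φ = not (p -> Dia p). Evaluate φ at each world:
  a (successors {a, d, e, i}): φ is false.
  b (successors {a, b, d}): φ is false.
  c (successors {a, c}): φ is false.
  d (successors {a, b, c, d, f, g, h}): φ is false.
  e (successors {a, e}): φ is false.
  f (successors {a, d, f, g}): φ is false.
  g (successors {b, d, g, h}): φ is false.
  h (successors {b, c, h}): φ is false.
  i (successors {a, c, e, h, i}): φ is false.
For instance, at c:
  At c: p -> Dia p is true, so not (p -> Dia p) is false.
    At c: p is true, Dia p is true, so p -> Dia p is true.
      At c: Dia p requires p at some successor in {a, c}.
        p holds at a, so Dia p is true at c.

No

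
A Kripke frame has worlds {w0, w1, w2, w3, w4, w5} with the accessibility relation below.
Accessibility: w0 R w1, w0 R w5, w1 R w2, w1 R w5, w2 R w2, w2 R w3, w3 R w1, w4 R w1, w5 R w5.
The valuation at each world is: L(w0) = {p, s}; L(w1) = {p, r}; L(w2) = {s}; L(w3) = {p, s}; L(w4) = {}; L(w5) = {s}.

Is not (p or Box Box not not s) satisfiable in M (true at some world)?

Let φ = not (p or Box Box not not s). Evaluate φ at each world:
  w0 (successors {w1, w5}): φ is false.
  w1 (successors {w2, w5}): φ is false.
  w2 (successors {w2, w3}): φ is true.
  w3 (successors {w1}): φ is false.
  w4 (successors {w1}): φ is false.
  w5 (successors {w5}): φ is false.
Detail at w2 (witness):
  At w2: p or Box Box not not s is false, so not (p or Box Box not not s) is true.
    At w2: p is false, Box Box not not s is false, so p or Box Box not not s is false.
      At w2: Box Box not not s requires Box not not s at every successor {w2, w3}.
        Box not not s fails at w3, so Box Box not not s is false at w2.

Yes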